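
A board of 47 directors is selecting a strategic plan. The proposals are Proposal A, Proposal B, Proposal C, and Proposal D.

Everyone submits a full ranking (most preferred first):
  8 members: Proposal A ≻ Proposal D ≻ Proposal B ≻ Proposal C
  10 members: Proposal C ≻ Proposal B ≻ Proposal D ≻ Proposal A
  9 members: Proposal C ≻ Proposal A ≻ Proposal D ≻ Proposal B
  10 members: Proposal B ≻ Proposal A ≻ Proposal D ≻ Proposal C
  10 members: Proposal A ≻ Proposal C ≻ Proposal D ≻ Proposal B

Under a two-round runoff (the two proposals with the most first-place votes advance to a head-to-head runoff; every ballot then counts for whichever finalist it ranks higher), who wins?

Proposal A

Round 1 first-place votes: Proposal A 18, Proposal B 10, Proposal C 19, Proposal D 0. Proposal C and Proposal A advance.
Runoff: Proposal C is ranked above Proposal A on 19 ballots, Proposal A above Proposal C on 28.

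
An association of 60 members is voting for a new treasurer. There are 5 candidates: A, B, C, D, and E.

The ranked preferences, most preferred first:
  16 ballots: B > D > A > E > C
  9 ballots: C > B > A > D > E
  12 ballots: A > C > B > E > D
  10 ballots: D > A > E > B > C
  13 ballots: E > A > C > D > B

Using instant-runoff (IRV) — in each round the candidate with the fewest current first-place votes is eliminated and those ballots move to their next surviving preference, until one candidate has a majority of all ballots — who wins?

A

Round 1: A 12, B 16, C 9, D 10, E 13. C eliminated.
Round 2: A 12, B 25, D 10, E 13. D eliminated.
Round 3: A 22, B 25, E 13. E eliminated.
Round 4: A 35, B 25. A has a majority (≥31).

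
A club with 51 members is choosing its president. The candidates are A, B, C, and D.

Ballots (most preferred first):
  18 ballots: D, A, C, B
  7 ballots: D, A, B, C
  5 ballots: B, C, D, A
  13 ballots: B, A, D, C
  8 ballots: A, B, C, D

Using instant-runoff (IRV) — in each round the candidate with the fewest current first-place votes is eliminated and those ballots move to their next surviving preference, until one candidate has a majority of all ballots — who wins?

Round 1: A 8, B 18, C 0, D 25. C eliminated.
Round 2: A 8, B 18, D 25. A eliminated.
Round 3: B 26, D 25. B has a majority (≥26).

B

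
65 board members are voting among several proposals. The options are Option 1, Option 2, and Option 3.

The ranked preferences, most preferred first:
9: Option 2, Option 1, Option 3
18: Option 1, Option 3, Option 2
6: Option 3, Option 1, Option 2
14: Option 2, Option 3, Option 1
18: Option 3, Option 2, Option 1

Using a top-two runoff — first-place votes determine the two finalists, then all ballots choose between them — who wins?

Option 3

Round 1 first-place votes: Option 1 18, Option 2 23, Option 3 24. Option 3 and Option 2 advance.
Runoff: Option 3 is ranked above Option 2 on 42 ballots, Option 2 above Option 3 on 23.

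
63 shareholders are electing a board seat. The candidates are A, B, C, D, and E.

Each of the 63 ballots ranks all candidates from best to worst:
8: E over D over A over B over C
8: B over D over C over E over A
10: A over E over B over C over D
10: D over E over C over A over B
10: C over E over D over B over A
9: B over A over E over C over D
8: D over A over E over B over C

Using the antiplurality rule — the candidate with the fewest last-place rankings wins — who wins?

E

Last-place votes: A 18, B 10, C 16, D 19, E 0.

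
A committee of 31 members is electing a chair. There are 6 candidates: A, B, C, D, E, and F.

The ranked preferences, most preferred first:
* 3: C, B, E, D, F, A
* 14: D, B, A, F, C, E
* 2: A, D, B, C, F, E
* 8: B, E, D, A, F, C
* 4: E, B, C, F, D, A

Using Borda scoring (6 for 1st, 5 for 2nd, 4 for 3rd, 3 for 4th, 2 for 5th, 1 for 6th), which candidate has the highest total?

A: 3×1 + 14×4 + 2×6 + 8×3 + 4×1 = 99
B: 3×5 + 14×5 + 2×4 + 8×6 + 4×5 = 161
C: 3×6 + 14×2 + 2×3 + 8×1 + 4×4 = 76
D: 3×3 + 14×6 + 2×5 + 8×4 + 4×2 = 143
E: 3×4 + 14×1 + 2×1 + 8×5 + 4×6 = 92
F: 3×2 + 14×3 + 2×2 + 8×2 + 4×3 = 80

B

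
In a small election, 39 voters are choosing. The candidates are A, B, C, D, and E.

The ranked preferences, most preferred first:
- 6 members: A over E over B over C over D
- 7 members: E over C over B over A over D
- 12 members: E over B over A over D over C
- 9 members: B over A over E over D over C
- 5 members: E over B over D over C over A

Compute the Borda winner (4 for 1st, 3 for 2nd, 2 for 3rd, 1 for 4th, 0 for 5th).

A: 6×4 + 7×1 + 12×2 + 9×3 + 5×0 = 82
B: 6×2 + 7×2 + 12×3 + 9×4 + 5×3 = 113
C: 6×1 + 7×3 + 12×0 + 9×0 + 5×1 = 32
D: 6×0 + 7×0 + 12×1 + 9×1 + 5×2 = 31
E: 6×3 + 7×4 + 12×4 + 9×2 + 5×4 = 132

E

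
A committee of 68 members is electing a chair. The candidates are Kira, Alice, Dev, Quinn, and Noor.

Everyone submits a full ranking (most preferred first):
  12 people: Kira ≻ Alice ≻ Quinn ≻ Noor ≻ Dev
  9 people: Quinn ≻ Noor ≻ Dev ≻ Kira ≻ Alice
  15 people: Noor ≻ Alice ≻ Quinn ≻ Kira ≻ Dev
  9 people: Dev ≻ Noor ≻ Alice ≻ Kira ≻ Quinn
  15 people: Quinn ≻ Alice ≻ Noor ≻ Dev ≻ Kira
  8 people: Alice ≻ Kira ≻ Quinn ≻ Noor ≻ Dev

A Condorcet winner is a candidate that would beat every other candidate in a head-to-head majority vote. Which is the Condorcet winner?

Alice vs Kira: 47–21
Alice vs Dev: 50–18
Alice vs Quinn: 44–24
Alice vs Noor: 35–33
Alice beats every other candidate.

Alice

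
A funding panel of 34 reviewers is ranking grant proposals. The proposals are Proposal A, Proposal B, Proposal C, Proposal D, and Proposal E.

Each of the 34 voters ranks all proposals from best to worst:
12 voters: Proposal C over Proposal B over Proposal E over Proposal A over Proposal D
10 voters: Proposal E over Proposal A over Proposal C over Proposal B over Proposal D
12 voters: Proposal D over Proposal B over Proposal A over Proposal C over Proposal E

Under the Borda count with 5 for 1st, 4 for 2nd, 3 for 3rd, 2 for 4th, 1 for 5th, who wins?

Proposal A: 12×2 + 10×4 + 12×3 = 100
Proposal B: 12×4 + 10×2 + 12×4 = 116
Proposal C: 12×5 + 10×3 + 12×2 = 114
Proposal D: 12×1 + 10×1 + 12×5 = 82
Proposal E: 12×3 + 10×5 + 12×1 = 98

Proposal B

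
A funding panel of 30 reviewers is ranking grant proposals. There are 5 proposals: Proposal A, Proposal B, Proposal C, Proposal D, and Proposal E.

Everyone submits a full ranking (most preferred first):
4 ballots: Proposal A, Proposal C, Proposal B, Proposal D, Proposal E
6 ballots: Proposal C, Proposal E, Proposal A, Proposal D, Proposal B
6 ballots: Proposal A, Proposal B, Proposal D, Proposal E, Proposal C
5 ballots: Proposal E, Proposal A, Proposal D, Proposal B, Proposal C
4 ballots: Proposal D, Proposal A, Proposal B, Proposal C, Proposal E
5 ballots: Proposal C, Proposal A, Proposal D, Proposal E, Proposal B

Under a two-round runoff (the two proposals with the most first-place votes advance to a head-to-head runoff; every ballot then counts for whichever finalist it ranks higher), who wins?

Round 1 first-place votes: Proposal A 10, Proposal B 0, Proposal C 11, Proposal D 4, Proposal E 5. Proposal C and Proposal A advance.
Runoff: Proposal C is ranked above Proposal A on 11 ballots, Proposal A above Proposal C on 19.

Proposal A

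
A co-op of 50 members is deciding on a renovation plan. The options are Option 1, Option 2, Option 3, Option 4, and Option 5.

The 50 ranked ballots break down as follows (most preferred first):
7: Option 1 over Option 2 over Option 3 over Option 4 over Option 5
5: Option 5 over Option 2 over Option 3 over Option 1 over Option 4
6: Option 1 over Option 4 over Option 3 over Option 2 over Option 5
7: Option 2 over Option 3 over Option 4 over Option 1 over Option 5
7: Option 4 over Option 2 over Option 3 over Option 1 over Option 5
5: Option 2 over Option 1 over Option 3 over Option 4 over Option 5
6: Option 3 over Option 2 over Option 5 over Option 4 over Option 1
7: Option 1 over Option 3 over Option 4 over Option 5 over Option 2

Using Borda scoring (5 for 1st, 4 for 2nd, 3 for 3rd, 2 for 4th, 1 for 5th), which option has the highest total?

Option 1: 7×5 + 5×2 + 6×5 + 7×2 + 7×2 + 5×4 + 6×1 + 7×5 = 164
Option 2: 7×4 + 5×4 + 6×2 + 7×5 + 7×4 + 5×5 + 6×4 + 7×1 = 179
Option 3: 7×3 + 5×3 + 6×3 + 7×4 + 7×3 + 5×3 + 6×5 + 7×4 = 176
Option 4: 7×2 + 5×1 + 6×4 + 7×3 + 7×5 + 5×2 + 6×2 + 7×3 = 142
Option 5: 7×1 + 5×5 + 6×1 + 7×1 + 7×1 + 5×1 + 6×3 + 7×2 = 89

Option 2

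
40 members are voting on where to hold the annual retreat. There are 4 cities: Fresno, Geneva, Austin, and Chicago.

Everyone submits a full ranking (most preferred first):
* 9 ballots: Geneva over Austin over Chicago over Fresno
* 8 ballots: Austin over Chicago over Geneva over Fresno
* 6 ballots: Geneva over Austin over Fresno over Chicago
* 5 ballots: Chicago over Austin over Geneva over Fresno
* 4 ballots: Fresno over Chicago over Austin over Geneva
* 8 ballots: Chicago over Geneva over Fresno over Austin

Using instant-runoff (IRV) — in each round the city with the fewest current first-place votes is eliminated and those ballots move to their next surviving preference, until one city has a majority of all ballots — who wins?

Chicago

Round 1: Fresno 4, Geneva 15, Austin 8, Chicago 13. Fresno eliminated.
Round 2: Geneva 15, Austin 8, Chicago 17. Austin eliminated.
Round 3: Geneva 15, Chicago 25. Chicago has a majority (≥21).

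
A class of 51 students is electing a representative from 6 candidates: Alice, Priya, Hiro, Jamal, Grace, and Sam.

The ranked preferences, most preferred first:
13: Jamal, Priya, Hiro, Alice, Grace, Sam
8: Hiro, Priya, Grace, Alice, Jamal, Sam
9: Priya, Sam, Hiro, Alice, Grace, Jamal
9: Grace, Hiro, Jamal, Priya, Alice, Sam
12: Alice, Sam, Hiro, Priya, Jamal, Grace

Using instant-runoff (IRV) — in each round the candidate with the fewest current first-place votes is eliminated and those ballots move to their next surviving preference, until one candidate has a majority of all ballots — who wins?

Priya

Round 1: Alice 12, Priya 9, Hiro 8, Jamal 13, Grace 9, Sam 0. Sam eliminated.
Round 2: Alice 12, Priya 9, Hiro 8, Jamal 13, Grace 9. Hiro eliminated.
Round 3: Alice 12, Priya 17, Jamal 13, Grace 9. Grace eliminated.
Round 4: Alice 12, Priya 17, Jamal 22. Alice eliminated.
Round 5: Priya 29, Jamal 22. Priya has a majority (≥26).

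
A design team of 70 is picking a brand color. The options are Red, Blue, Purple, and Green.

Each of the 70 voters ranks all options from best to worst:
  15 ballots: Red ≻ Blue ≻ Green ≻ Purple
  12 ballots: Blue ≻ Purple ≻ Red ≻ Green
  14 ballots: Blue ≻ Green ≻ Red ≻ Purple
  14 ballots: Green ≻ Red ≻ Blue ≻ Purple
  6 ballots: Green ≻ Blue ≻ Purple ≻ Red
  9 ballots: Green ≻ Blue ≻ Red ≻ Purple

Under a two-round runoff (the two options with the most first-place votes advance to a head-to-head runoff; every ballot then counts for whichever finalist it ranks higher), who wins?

Round 1 first-place votes: Red 15, Blue 26, Purple 0, Green 29. Green and Blue advance.
Runoff: Green is ranked above Blue on 29 ballots, Blue above Green on 41.

Blue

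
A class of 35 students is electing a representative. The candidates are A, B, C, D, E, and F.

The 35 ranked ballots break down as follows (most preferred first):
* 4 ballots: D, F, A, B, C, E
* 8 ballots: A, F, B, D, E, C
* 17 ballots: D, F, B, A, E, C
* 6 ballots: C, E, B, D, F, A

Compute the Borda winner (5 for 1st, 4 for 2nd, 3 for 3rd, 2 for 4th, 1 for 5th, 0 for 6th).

A: 4×3 + 8×5 + 17×2 + 6×0 = 86
B: 4×2 + 8×3 + 17×3 + 6×3 = 101
C: 4×1 + 8×0 + 17×0 + 6×5 = 34
D: 4×5 + 8×2 + 17×5 + 6×2 = 133
E: 4×0 + 8×1 + 17×1 + 6×4 = 49
F: 4×4 + 8×4 + 17×4 + 6×1 = 122

D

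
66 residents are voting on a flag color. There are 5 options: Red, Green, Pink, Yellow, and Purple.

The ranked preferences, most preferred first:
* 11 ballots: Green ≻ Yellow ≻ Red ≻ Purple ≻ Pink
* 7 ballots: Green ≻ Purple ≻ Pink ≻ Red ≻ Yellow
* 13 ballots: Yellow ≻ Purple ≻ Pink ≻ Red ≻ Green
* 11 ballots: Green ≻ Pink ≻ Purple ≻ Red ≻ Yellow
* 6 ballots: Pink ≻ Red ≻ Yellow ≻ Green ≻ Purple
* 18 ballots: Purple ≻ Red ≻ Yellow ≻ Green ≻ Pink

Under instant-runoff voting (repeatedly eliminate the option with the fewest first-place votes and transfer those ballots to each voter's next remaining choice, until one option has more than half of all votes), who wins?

Round 1: Red 0, Green 29, Pink 6, Yellow 13, Purple 18. Red eliminated.
Round 2: Green 29, Pink 6, Yellow 13, Purple 18. Pink eliminated.
Round 3: Green 29, Yellow 19, Purple 18. Purple eliminated.
Round 4: Green 29, Yellow 37. Yellow has a majority (≥34).

Yellow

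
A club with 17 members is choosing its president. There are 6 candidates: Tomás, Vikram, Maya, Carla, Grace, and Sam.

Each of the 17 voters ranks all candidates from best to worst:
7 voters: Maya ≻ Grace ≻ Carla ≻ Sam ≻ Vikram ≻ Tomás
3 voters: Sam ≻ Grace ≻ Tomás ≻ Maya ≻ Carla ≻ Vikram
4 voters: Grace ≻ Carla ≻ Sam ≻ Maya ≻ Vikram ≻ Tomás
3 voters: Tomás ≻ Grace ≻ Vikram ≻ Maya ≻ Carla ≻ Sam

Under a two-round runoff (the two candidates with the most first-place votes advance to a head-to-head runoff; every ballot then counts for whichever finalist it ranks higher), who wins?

Round 1 first-place votes: Tomás 3, Vikram 0, Maya 7, Carla 0, Grace 4, Sam 3. Maya and Grace advance.
Runoff: Maya is ranked above Grace on 7 ballots, Grace above Maya on 10.

Grace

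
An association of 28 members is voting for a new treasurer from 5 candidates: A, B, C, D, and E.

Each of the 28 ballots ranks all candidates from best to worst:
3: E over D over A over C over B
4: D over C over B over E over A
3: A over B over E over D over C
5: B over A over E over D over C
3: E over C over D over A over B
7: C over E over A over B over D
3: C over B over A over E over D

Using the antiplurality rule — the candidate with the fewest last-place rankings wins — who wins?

Last-place votes: A 4, B 6, C 8, D 10, E 0.

E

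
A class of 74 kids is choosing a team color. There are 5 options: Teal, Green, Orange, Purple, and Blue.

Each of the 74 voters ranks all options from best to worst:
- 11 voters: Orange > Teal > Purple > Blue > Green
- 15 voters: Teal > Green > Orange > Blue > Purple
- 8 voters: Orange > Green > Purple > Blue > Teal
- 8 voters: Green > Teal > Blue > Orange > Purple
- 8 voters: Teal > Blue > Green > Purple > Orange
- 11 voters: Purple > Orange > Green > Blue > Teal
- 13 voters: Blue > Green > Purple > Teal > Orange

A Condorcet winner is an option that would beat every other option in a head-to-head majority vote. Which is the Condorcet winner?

Green

Green vs Teal: 40–34
Green vs Orange: 44–30
Green vs Purple: 52–22
Green vs Blue: 42–32
Green beats every other option.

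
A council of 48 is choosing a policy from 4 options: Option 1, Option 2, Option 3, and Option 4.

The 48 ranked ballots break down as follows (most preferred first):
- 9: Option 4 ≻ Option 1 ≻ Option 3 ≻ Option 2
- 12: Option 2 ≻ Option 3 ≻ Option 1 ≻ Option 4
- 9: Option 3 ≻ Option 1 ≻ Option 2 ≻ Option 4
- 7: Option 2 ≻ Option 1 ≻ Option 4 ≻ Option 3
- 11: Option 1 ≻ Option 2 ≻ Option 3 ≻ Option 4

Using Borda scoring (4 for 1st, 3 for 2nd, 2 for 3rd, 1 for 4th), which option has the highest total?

Option 1

Option 1: 9×3 + 12×2 + 9×3 + 7×3 + 11×4 = 143
Option 2: 9×1 + 12×4 + 9×2 + 7×4 + 11×3 = 136
Option 3: 9×2 + 12×3 + 9×4 + 7×1 + 11×2 = 119
Option 4: 9×4 + 12×1 + 9×1 + 7×2 + 11×1 = 82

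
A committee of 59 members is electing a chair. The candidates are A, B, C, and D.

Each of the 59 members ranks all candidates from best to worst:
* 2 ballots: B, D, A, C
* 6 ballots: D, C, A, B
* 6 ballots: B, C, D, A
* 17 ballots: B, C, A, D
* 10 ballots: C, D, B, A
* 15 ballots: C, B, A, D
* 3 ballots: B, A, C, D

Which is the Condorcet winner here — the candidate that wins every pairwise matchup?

C vs A: 54–5
C vs B: 31–28
C vs D: 51–8
C beats every other candidate.

C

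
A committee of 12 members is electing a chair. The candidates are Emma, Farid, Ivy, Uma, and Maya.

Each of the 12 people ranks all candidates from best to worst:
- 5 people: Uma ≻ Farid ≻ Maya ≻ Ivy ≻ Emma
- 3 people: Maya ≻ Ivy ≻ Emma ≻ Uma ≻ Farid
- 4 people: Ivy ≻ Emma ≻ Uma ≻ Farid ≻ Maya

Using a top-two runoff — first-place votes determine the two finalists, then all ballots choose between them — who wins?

Ivy

Round 1 first-place votes: Emma 0, Farid 0, Ivy 4, Uma 5, Maya 3. Uma and Ivy advance.
Runoff: Uma is ranked above Ivy on 5 ballots, Ivy above Uma on 7.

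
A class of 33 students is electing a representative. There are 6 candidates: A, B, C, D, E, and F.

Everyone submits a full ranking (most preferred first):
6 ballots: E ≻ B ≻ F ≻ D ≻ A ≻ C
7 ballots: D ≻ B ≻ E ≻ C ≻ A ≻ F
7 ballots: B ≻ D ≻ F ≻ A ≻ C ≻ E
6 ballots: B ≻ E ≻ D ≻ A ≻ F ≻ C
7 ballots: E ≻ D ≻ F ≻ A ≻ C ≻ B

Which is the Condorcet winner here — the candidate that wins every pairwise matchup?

B vs A: 26–7
B vs C: 26–7
B vs D: 19–14
B vs E: 20–13
B vs F: 26–7
B beats every other candidate.

B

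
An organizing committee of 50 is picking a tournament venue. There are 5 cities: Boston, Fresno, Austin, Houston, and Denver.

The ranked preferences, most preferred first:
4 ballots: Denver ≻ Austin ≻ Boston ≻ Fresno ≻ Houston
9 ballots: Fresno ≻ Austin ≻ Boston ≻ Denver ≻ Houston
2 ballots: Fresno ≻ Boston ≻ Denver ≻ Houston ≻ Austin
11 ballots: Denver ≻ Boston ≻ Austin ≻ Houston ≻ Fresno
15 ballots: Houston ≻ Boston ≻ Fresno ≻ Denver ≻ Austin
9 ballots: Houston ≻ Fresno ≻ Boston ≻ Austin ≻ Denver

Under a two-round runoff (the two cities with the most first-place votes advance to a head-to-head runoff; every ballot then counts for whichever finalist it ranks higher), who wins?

Round 1 first-place votes: Boston 0, Fresno 11, Austin 0, Houston 24, Denver 15. Houston and Denver advance.
Runoff: Houston is ranked above Denver on 24 ballots, Denver above Houston on 26.

Denver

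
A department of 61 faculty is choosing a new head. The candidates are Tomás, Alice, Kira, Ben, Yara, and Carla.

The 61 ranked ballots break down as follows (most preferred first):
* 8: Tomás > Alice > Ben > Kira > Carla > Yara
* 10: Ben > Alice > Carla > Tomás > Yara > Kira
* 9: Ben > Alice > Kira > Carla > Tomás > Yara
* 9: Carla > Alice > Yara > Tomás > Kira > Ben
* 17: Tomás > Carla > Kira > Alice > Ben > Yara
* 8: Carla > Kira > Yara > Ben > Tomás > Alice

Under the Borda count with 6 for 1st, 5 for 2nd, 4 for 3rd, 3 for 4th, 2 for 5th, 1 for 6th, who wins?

Tomás: 8×6 + 10×3 + 9×2 + 9×3 + 17×6 + 8×2 = 241
Alice: 8×5 + 10×5 + 9×5 + 9×5 + 17×3 + 8×1 = 239
Kira: 8×3 + 10×1 + 9×4 + 9×2 + 17×4 + 8×5 = 196
Ben: 8×4 + 10×6 + 9×6 + 9×1 + 17×2 + 8×3 = 213
Yara: 8×1 + 10×2 + 9×1 + 9×4 + 17×1 + 8×4 = 122
Carla: 8×2 + 10×4 + 9×3 + 9×6 + 17×5 + 8×6 = 270

Carla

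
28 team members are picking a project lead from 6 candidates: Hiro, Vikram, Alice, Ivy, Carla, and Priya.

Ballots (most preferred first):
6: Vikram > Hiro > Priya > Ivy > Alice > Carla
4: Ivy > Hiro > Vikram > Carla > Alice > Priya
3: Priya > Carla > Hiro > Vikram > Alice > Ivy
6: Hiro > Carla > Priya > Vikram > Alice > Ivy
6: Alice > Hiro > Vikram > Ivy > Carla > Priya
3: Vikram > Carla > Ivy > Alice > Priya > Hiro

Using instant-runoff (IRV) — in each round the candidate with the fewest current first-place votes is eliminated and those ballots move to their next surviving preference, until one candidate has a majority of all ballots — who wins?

Round 1: Hiro 6, Vikram 9, Alice 6, Ivy 4, Carla 0, Priya 3. Carla eliminated.
Round 2: Hiro 6, Vikram 9, Alice 6, Ivy 4, Priya 3. Priya eliminated.
Round 3: Hiro 9, Vikram 9, Alice 6, Ivy 4. Ivy eliminated.
Round 4: Hiro 13, Vikram 9, Alice 6. Alice eliminated.
Round 5: Hiro 19, Vikram 9. Hiro has a majority (≥15).

Hiro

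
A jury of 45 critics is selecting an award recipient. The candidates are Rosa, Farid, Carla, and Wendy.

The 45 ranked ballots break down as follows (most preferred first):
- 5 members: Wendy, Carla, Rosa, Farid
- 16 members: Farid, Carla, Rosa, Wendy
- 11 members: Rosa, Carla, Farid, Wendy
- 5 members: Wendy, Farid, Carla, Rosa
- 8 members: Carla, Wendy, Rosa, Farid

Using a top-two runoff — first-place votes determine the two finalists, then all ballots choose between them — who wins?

Rosa

Round 1 first-place votes: Rosa 11, Farid 16, Carla 8, Wendy 10. Farid and Rosa advance.
Runoff: Farid is ranked above Rosa on 21 ballots, Rosa above Farid on 24.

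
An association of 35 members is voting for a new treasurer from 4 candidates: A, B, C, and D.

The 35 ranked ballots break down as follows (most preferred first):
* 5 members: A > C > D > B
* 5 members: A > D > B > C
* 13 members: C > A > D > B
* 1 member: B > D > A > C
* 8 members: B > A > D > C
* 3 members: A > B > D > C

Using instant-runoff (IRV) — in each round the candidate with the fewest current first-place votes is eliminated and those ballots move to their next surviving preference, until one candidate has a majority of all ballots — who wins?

Round 1: A 13, B 9, C 13, D 0. D eliminated.
Round 2: A 13, B 9, C 13. B eliminated.
Round 3: A 22, C 13. A has a majority (≥18).

A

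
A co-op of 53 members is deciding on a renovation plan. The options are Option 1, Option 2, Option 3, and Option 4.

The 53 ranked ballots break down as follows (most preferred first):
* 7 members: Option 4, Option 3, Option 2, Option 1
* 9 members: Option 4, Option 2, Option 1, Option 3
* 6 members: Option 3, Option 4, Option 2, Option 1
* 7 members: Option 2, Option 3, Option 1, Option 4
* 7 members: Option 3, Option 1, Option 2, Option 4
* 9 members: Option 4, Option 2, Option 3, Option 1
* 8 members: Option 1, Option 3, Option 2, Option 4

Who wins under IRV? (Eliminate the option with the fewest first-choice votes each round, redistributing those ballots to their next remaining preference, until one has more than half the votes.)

Option 3

Round 1: Option 1 8, Option 2 7, Option 3 13, Option 4 25. Option 2 eliminated.
Round 2: Option 1 8, Option 3 20, Option 4 25. Option 1 eliminated.
Round 3: Option 3 28, Option 4 25. Option 3 has a majority (≥27).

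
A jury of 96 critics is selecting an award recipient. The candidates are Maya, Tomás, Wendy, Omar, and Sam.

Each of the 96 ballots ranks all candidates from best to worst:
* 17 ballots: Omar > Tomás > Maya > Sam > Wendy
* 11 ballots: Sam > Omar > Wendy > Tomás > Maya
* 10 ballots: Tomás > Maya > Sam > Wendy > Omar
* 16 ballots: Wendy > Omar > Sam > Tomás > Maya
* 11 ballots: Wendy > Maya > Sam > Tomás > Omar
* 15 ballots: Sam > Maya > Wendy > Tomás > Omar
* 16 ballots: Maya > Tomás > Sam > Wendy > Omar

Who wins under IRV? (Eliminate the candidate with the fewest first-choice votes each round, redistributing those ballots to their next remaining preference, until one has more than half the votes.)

Round 1: Maya 16, Tomás 10, Wendy 27, Omar 17, Sam 26. Tomás eliminated.
Round 2: Maya 26, Wendy 27, Omar 17, Sam 26. Omar eliminated.
Round 3: Maya 43, Wendy 27, Sam 26. Sam eliminated.
Round 4: Maya 58, Wendy 38. Maya has a majority (≥49).

Maya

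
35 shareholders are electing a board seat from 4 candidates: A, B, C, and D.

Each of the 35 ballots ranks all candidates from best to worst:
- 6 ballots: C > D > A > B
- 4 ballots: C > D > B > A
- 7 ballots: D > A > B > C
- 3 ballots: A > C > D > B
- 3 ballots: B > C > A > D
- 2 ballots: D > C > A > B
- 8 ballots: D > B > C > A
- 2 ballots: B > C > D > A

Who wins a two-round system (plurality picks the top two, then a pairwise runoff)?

C

Round 1 first-place votes: A 3, B 5, C 10, D 17. D and C advance.
Runoff: D is ranked above C on 17 ballots, C above D on 18.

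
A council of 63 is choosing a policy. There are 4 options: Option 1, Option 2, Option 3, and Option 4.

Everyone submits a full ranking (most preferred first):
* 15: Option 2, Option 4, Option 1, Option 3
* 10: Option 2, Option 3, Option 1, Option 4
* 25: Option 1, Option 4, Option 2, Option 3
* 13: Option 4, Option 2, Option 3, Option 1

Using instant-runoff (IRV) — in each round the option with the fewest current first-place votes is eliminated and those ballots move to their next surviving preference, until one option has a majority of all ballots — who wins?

Option 2

Round 1: Option 1 25, Option 2 25, Option 3 0, Option 4 13. Option 3 eliminated.
Round 2: Option 1 25, Option 2 25, Option 4 13. Option 4 eliminated.
Round 3: Option 1 25, Option 2 38. Option 2 has a majority (≥32).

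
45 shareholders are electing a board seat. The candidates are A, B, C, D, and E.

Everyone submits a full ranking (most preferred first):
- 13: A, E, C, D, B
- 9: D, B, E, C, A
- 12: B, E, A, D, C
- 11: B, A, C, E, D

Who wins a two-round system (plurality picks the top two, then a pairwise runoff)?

B

Round 1 first-place votes: A 13, B 23, C 0, D 9, E 0. B and A advance.
Runoff: B is ranked above A on 32 ballots, A above B on 13.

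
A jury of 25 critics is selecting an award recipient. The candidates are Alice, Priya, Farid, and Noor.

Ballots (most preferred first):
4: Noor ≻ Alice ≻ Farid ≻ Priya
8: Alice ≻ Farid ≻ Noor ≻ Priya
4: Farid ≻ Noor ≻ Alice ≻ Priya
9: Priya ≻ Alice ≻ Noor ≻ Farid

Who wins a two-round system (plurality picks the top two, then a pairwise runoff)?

Alice

Round 1 first-place votes: Alice 8, Priya 9, Farid 4, Noor 4. Priya and Alice advance.
Runoff: Priya is ranked above Alice on 9 ballots, Alice above Priya on 16.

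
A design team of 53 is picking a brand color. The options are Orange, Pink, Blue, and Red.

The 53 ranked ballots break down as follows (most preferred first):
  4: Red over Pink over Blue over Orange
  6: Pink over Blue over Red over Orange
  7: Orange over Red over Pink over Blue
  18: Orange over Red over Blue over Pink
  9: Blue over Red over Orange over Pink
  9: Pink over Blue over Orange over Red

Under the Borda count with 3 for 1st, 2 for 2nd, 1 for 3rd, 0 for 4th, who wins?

Orange: 4×0 + 6×0 + 7×3 + 18×3 + 9×1 + 9×1 = 93
Pink: 4×2 + 6×3 + 7×1 + 18×0 + 9×0 + 9×3 = 60
Blue: 4×1 + 6×2 + 7×0 + 18×1 + 9×3 + 9×2 = 79
Red: 4×3 + 6×1 + 7×2 + 18×2 + 9×2 + 9×0 = 86

Orange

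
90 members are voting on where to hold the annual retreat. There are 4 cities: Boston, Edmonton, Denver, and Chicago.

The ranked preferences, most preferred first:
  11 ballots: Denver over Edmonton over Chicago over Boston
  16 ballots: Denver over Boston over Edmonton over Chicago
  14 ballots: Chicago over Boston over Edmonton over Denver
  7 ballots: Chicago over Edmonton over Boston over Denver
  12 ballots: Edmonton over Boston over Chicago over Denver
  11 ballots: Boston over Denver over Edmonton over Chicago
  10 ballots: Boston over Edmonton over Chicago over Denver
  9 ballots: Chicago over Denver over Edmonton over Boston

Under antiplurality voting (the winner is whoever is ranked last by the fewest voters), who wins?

Edmonton

Last-place votes: Boston 20, Edmonton 0, Denver 43, Chicago 27.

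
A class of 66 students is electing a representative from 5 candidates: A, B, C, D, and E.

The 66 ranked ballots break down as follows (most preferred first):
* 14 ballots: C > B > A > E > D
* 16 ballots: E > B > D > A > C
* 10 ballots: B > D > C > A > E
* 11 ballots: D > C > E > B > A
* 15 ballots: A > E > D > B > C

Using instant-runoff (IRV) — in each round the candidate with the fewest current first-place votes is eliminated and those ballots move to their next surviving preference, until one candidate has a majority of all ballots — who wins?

D

Round 1: A 15, B 10, C 14, D 11, E 16. B eliminated.
Round 2: A 15, C 14, D 21, E 16. C eliminated.
Round 3: A 29, D 21, E 16. E eliminated.
Round 4: A 29, D 37. D has a majority (≥34).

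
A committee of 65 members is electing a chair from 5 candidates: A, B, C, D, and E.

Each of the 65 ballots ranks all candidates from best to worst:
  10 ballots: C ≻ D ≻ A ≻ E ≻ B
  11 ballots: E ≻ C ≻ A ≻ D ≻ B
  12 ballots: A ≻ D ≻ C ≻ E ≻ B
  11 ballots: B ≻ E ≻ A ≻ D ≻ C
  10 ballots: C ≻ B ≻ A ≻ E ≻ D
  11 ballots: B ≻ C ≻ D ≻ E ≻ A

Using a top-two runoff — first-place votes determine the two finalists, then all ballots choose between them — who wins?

C

Round 1 first-place votes: A 12, B 22, C 20, D 0, E 11. B and C advance.
Runoff: B is ranked above C on 22 ballots, C above B on 43.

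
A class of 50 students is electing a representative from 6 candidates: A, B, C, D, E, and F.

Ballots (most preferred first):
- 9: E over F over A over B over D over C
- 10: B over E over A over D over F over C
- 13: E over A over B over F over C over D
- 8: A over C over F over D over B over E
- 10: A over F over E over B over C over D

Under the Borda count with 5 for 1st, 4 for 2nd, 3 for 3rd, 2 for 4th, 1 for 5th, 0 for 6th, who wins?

A

A: 9×3 + 10×3 + 13×4 + 8×5 + 10×5 = 199
B: 9×2 + 10×5 + 13×3 + 8×1 + 10×2 = 135
C: 9×0 + 10×0 + 13×1 + 8×4 + 10×1 = 55
D: 9×1 + 10×2 + 13×0 + 8×2 + 10×0 = 45
E: 9×5 + 10×4 + 13×5 + 8×0 + 10×3 = 180
F: 9×4 + 10×1 + 13×2 + 8×3 + 10×4 = 136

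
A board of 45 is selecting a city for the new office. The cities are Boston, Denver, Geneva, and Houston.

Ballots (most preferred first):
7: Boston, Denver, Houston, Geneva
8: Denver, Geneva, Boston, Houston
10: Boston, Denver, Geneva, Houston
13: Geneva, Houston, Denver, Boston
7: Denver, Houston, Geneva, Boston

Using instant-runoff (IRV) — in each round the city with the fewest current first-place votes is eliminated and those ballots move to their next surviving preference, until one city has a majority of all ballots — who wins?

Round 1: Boston 17, Denver 15, Geneva 13, Houston 0. Houston eliminated.
Round 2: Boston 17, Denver 15, Geneva 13. Geneva eliminated.
Round 3: Boston 17, Denver 28. Denver has a majority (≥23).

Denver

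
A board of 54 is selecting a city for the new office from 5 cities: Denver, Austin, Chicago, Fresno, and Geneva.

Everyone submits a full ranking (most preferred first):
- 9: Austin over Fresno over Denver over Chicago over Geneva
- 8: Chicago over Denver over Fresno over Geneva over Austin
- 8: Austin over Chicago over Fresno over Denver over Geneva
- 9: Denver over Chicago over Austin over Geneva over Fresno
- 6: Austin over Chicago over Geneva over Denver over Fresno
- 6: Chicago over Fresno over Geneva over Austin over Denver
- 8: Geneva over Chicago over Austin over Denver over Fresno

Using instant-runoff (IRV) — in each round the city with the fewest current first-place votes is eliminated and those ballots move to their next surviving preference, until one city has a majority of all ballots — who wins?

Round 1: Denver 9, Austin 23, Chicago 14, Fresno 0, Geneva 8. Fresno eliminated.
Round 2: Denver 9, Austin 23, Chicago 14, Geneva 8. Geneva eliminated.
Round 3: Denver 9, Austin 23, Chicago 22. Denver eliminated.
Round 4: Austin 23, Chicago 31. Chicago has a majority (≥28).

Chicago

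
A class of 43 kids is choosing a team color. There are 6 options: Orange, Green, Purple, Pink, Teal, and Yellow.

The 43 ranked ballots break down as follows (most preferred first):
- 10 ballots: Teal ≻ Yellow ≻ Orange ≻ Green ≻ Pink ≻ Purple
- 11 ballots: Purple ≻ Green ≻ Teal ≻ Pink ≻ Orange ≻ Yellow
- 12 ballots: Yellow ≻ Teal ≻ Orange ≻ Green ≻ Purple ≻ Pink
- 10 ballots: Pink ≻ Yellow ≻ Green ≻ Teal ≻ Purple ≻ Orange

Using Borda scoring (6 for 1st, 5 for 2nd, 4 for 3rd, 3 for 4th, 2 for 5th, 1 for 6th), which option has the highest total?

Teal

Orange: 10×4 + 11×2 + 12×4 + 10×1 = 120
Green: 10×3 + 11×5 + 12×3 + 10×4 = 161
Purple: 10×1 + 11×6 + 12×2 + 10×2 = 120
Pink: 10×2 + 11×3 + 12×1 + 10×6 = 125
Teal: 10×6 + 11×4 + 12×5 + 10×3 = 194
Yellow: 10×5 + 11×1 + 12×6 + 10×5 = 183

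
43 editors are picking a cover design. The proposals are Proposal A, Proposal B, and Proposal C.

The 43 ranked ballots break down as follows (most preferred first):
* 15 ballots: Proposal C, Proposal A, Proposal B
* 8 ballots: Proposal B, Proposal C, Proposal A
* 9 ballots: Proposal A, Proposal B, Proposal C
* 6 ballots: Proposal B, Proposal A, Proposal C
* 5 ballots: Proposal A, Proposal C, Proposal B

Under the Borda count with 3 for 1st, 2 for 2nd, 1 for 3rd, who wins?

Proposal A

Proposal A: 15×2 + 8×1 + 9×3 + 6×2 + 5×3 = 92
Proposal B: 15×1 + 8×3 + 9×2 + 6×3 + 5×1 = 80
Proposal C: 15×3 + 8×2 + 9×1 + 6×1 + 5×2 = 86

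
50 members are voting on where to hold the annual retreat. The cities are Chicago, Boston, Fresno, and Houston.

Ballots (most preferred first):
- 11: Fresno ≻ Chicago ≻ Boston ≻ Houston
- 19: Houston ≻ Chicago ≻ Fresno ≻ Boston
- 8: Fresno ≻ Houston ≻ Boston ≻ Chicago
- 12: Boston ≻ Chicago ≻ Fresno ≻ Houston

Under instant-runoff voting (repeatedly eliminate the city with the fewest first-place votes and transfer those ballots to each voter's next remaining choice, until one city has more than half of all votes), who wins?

Round 1: Chicago 0, Boston 12, Fresno 19, Houston 19. Chicago eliminated.
Round 2: Boston 12, Fresno 19, Houston 19. Boston eliminated.
Round 3: Fresno 31, Houston 19. Fresno has a majority (≥26).

Fresno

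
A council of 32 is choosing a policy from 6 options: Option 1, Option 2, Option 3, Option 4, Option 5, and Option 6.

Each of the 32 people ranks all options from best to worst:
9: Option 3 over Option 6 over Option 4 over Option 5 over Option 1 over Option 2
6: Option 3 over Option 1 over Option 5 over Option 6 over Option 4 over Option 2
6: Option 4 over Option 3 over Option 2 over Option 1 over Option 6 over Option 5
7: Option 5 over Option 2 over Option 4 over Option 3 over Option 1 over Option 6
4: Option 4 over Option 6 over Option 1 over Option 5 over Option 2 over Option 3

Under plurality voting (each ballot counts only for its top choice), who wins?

Option 3

First-place votes: Option 1 0, Option 2 0, Option 3 15, Option 4 10, Option 5 7, Option 6 0.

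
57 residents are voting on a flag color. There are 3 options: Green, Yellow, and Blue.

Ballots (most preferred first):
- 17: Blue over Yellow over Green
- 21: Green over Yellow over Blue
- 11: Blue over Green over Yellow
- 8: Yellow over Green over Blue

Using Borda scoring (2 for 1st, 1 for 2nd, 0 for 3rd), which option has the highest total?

Green

Green: 17×0 + 21×2 + 11×1 + 8×1 = 61
Yellow: 17×1 + 21×1 + 11×0 + 8×2 = 54
Blue: 17×2 + 21×0 + 11×2 + 8×0 = 56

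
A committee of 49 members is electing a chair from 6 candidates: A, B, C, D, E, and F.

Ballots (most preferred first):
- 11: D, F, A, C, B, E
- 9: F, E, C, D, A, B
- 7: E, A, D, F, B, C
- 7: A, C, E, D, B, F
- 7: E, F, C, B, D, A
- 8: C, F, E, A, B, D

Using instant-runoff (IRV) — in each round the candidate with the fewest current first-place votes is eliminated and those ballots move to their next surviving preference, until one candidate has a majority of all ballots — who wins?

Round 1: A 7, B 0, C 8, D 11, E 14, F 9. B eliminated.
Round 2: A 7, C 8, D 11, E 14, F 9. A eliminated.
Round 3: C 15, D 11, E 14, F 9. F eliminated.
Round 4: C 15, D 11, E 23. D eliminated.
Round 5: C 26, E 23. C has a majority (≥25).

C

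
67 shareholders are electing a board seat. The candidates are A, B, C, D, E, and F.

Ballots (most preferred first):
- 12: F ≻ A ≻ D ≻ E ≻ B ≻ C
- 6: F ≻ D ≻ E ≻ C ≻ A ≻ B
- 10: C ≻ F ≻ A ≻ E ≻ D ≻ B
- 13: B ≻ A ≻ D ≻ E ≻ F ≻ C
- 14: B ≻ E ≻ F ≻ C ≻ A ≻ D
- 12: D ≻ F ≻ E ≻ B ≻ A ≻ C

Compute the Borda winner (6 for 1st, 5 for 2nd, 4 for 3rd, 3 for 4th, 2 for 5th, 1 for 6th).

A: 12×5 + 6×2 + 10×4 + 13×5 + 14×2 + 12×2 = 229
B: 12×2 + 6×1 + 10×1 + 13×6 + 14×6 + 12×3 = 238
C: 12×1 + 6×3 + 10×6 + 13×1 + 14×3 + 12×1 = 157
D: 12×4 + 6×5 + 10×2 + 13×4 + 14×1 + 12×6 = 236
E: 12×3 + 6×4 + 10×3 + 13×3 + 14×5 + 12×4 = 247
F: 12×6 + 6×6 + 10×5 + 13×2 + 14×4 + 12×5 = 300

F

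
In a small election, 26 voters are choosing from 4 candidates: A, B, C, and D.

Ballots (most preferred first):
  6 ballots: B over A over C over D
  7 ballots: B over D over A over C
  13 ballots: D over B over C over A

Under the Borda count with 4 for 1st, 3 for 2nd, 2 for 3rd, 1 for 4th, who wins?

B

A: 6×3 + 7×2 + 13×1 = 45
B: 6×4 + 7×4 + 13×3 = 91
C: 6×2 + 7×1 + 13×2 = 45
D: 6×1 + 7×3 + 13×4 = 79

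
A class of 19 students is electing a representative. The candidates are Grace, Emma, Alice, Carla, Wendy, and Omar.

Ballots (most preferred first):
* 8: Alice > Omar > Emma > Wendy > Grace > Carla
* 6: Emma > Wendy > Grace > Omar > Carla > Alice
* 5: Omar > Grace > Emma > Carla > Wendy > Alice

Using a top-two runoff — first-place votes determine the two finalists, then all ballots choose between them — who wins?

Emma

Round 1 first-place votes: Grace 0, Emma 6, Alice 8, Carla 0, Wendy 0, Omar 5. Alice and Emma advance.
Runoff: Alice is ranked above Emma on 8 ballots, Emma above Alice on 11.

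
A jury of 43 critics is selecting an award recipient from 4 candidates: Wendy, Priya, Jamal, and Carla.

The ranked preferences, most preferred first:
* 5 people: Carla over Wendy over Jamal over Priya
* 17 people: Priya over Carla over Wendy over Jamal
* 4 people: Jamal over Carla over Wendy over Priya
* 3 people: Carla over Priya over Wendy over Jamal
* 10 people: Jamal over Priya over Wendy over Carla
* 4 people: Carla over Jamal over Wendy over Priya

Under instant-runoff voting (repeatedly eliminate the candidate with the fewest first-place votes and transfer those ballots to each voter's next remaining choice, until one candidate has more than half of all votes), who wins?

Jamal

Round 1: Wendy 0, Priya 17, Jamal 14, Carla 12. Wendy eliminated.
Round 2: Priya 17, Jamal 14, Carla 12. Carla eliminated.
Round 3: Priya 20, Jamal 23. Jamal has a majority (≥22).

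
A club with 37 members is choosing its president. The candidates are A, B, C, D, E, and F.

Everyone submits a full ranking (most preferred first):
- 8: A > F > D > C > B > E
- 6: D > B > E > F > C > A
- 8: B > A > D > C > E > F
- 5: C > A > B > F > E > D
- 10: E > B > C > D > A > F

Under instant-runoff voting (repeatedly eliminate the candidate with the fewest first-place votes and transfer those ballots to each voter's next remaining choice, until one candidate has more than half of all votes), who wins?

B

Round 1: A 8, B 8, C 5, D 6, E 10, F 0. F eliminated.
Round 2: A 8, B 8, C 5, D 6, E 10. C eliminated.
Round 3: A 13, B 8, D 6, E 10. D eliminated.
Round 4: A 13, B 14, E 10. E eliminated.
Round 5: A 13, B 24. B has a majority (≥19).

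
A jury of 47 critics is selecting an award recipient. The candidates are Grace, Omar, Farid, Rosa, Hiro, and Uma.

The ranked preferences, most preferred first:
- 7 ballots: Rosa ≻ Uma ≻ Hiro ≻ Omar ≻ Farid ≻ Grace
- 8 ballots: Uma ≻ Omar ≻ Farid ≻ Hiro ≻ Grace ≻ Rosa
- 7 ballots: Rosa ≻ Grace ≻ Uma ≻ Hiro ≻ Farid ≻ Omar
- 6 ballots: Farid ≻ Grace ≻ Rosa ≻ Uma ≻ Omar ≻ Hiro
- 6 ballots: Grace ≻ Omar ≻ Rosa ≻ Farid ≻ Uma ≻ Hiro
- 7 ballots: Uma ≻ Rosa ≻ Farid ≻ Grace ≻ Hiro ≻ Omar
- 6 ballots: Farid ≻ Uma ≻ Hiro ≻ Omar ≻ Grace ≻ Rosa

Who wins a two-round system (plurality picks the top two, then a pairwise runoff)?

Rosa

Round 1 first-place votes: Grace 6, Omar 0, Farid 12, Rosa 14, Hiro 0, Uma 15. Uma and Rosa advance.
Runoff: Uma is ranked above Rosa on 21 ballots, Rosa above Uma on 26.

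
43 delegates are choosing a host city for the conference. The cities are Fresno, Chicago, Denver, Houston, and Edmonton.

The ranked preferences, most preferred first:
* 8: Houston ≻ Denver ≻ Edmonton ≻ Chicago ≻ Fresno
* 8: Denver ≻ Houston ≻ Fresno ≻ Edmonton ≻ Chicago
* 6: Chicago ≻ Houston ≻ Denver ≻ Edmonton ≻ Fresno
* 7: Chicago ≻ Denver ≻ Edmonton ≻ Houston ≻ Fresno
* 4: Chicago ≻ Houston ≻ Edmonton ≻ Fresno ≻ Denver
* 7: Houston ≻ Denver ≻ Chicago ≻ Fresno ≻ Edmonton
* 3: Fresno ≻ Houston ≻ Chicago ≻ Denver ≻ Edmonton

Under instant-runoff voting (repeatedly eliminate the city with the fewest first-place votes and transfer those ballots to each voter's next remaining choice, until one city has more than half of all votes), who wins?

Round 1: Fresno 3, Chicago 17, Denver 8, Houston 15, Edmonton 0. Edmonton eliminated.
Round 2: Fresno 3, Chicago 17, Denver 8, Houston 15. Fresno eliminated.
Round 3: Chicago 17, Denver 8, Houston 18. Denver eliminated.
Round 4: Chicago 17, Houston 26. Houston has a majority (≥22).

Houston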